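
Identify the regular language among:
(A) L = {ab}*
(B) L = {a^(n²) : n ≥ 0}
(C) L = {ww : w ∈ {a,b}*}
(A) {ab}*

(A) L = {ab}* is regular.

This can be recognized by a finite automaton (DFA/NFA).
Regular expressions like {ab}* define regular languages.

The other choices are not regular:
- {ww : w ∈ {a,b}*}: After pumping, the two halves no longer match
- {a^(n²) : n ≥ 0}: After pumping, length is no longer a perfect square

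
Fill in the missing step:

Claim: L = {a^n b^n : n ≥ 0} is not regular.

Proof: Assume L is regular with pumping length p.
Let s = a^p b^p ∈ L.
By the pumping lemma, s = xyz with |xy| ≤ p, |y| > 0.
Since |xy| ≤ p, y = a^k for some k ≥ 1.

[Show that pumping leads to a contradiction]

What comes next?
Consider xy²z = a^(p+k) b^p.

Since k ≥ 1, we have p + k > p.
So xy²z has more a's than b's: (p+k) a's vs p b's.
This means xy²z ∉ L because a^n b^n requires equal counts.

This contradicts the pumping lemma which states xy²z ∈ L.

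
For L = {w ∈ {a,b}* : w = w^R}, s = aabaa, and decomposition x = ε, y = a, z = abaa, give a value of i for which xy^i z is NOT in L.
i = 2

xy²z = ε · aa · abaa = aaabaa; aaabaa reversed is aabaaa ≠ aaabaa, so it is not a palindrome and is not in L.
(Other choices also work, e.g. i = 0, 3; only i = 1 is guaranteed to stay in L since xy¹z = s.)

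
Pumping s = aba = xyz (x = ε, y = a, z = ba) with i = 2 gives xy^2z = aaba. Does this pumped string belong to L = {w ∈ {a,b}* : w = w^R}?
No

xy²z = ε · aa · ba = aaba.
aaba reversed is abaa ≠ aaba, so it is not a palindrome and is not in L.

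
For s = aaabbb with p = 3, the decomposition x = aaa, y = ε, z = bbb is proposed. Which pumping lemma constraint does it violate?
Violated: |y| > 0

The decomposition x = aaa, y = ε, z = bbb for s = aaabbb with p = 3
violates the constraint: |y| > 0

|y| = 0, but the pumping lemma requires |y| > 0 (y must be non-empty).

Pumping lemma constraints:
1. xyz = s (decomposition is valid)
2. |xy| ≤ p
3. |y| > 0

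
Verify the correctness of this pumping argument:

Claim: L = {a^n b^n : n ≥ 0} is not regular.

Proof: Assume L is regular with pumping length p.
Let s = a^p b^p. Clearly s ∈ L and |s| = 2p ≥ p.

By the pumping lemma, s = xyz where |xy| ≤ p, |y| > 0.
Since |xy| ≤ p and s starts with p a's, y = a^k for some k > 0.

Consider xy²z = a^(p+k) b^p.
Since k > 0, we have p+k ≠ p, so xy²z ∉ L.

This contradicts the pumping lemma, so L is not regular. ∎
The proof is correct.

This proof is valid because:
1. The string s = a^p b^p is correctly in L
2. The decomposition analysis is correct: y must consist only of a's
3. The contradiction is valid: pumping increases a's but not b's
4. The conclusion follows logically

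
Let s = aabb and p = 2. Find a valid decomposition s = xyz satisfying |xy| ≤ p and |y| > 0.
x = '', y = 'aa', z = 'bb'

For s = aabb and p = 2, one valid decomposition is:
- x = '' (length 0)
- y = 'aa' (length 2)
- z = 'bb' (length 2)

Verification:
- xyz = '' + 'aa' + 'bb' = aabb ✓
- |xy| = 2 ≤ 2 ✓
- |y| = 2 > 0 ✓

All pumping lemma constraints are satisfied.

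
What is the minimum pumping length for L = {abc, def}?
p = 4

For a finite language L, the pumping lemma holds vacuously if p > max|s| for s ∈ L.

The longest string in L = {abc, def} has length 3.
If p = 4, then no string s ∈ L has |s| ≥ p, so the condition is vacuously true.

The minimum pumping length is p = 4.

Why no smaller p works: for any p ≤ 3, the longest string s ∈ L has |s| = 3 ≥ p, so it would
have to be pumpable; but pumping up (i = 2, 3, ...) produces ever longer strings, which cannot all lie in the
finite language L. So the pumping property fails for every p ≤ 3.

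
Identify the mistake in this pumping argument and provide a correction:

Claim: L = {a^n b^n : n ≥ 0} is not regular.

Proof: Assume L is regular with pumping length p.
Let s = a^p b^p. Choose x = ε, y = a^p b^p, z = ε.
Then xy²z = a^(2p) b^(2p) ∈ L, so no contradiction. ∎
Error: The decomposition violates |xy| ≤ p. With y = a^p b^p, |xy| = |y| = 2p > p. (The proof also miscomputes xy²z, which would be a^p b^p a^p b^p rather than a^(2p) b^(2p), and it wrongly treats one harmless decomposition as settling the matter — the prover does not get to choose the decomposition.)

Correction: The pumping lemma requires |xy| ≤ p, and the argument must handle every decomposition satisfying |xy| ≤ p, |y| ≥ 1. Since s starts with p a's, any such y consists only of a's, say y = a^k with k ≥ 1. Then xy²z = a^(p+k) b^p has unequal numbers of a's and b's, so xy²z ∉ L — the required contradiction.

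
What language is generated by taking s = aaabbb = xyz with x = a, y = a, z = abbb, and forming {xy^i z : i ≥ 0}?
{xy^i z : i ≥ 0} = {a^(2+i) b^3 : i ≥ 0} = {aabbb, aaabbb, aaaabbb, ...}

With x = a, y = a, z = abbb: Starting with aaabbb and pumping the second 'a', we get strings with 2+i a's followed by 3 b's for i = 0, 1, 2, ...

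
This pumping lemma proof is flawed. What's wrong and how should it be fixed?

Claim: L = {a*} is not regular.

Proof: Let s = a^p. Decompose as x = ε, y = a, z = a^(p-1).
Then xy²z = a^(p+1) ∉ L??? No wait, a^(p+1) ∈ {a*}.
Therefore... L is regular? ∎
Error: The proof attempts to show a*  is not regular, but a* IS regular!

Correction: a* is a regular language (recognized by a simple DFA with one accepting state and self-loop on 'a'). The pumping lemma can only prove non-regularity, not regularity. For regular languages, pumping always works.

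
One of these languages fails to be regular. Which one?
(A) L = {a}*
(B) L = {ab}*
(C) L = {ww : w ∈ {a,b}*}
(C) {ww : w ∈ {a,b}*}

(C) L = {ww : w ∈ {a,b}*} is NOT regular.

The pumping lemma can be used to prove this:
After pumping, the two halves no longer match

The other languages are regular because they can be recognized by finite automata.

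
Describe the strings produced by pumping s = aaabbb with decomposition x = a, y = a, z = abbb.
{xy^i z : i ≥ 0} = {a^(2+i) b^3 : i ≥ 0} = {aabbb, aaabbb, aaaabbb, ...}

With x = a, y = a, z = abbb: Starting with aaabbb and pumping the second 'a', we get strings with 2+i a's followed by 3 b's for i = 0, 1, 2, ...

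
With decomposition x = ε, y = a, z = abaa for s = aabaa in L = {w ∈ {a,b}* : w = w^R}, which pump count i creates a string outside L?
i = 0

xy⁰z = ε · ε · abaa = abaa; abaa reversed is aaba ≠ abaa, so it is not a palindrome and is not in L.
(Other choices also work, e.g. i = 2, 3; only i = 1 is guaranteed to stay in L since xy¹z = s.)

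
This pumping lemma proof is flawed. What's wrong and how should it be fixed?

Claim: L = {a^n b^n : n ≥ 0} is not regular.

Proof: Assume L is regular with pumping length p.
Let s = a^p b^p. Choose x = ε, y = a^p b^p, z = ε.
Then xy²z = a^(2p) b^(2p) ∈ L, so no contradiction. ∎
Error: The decomposition violates |xy| ≤ p. With y = a^p b^p, |xy| = |y| = 2p > p. (The proof also miscomputes xy²z, which would be a^p b^p a^p b^p rather than a^(2p) b^(2p), and it wrongly treats one harmless decomposition as settling the matter — the prover does not get to choose the decomposition.)

Correction: The pumping lemma requires |xy| ≤ p, and the argument must handle every decomposition satisfying |xy| ≤ p, |y| ≥ 1. Since s starts with p a's, any such y consists only of a's, say y = a^k with k ≥ 1. Then xy²z = a^(p+k) b^p has unequal numbers of a's and b's, so xy²z ∉ L — the required contradiction.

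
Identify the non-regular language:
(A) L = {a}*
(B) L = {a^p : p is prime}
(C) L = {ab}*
(B) {a^p : p is prime}

(B) L = {a^p : p is prime} is NOT regular.

The pumping lemma can be used to prove this:
After pumping, the length becomes composite

The other languages are regular because they can be recognized by finite automata.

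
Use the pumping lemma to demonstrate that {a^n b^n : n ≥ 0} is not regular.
Assume for contradiction that L is regular, and let p ≥ 1 be the pumping length given by the pumping lemma.
Choose s = a^p b^p. Then s ∈ L and |s| = 2p ≥ p.
By the pumping lemma, s = xyz for some x, y, z with |xy| ≤ p, |y| ≥ 1, and xy^i z ∈ L for every i ≥ 0.
Since |xy| ≤ p and the first p symbols of s are all a's, we must have y = a^k for some k with 1 ≤ k ≤ p.

Take i = 3: xy³z = a^(p + 2k) b^p.
This string has p + 2k a's but p b's, and p + 2k > p because k ≥ 1. So xy³z ∉ L.

This contradicts the pumping lemma, which requires xy^i z ∈ L for all i ≥ 0.
Hence L = {a^n b^n : n ≥ 0} is not regular. ∎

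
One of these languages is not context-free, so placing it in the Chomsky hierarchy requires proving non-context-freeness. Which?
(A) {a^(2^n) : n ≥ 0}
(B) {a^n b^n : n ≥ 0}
(A) {a^(2^n) : n ≥ 0}

(A) {a^(2^n) : n ≥ 0} requires the CFL pumping lemma.

- {a^n b^n : n ≥ 0} is context-free (but not regular)
  • Can be shown non-regular with the regular pumping lemma
  • After pumping, the number of a's and b's become unequal

- {a^(2^n) : n ≥ 0} is NOT context-free
  • Requires the CFL pumping lemma to prove
  • Gaps between powers of 2 grow exponentially

The CFL pumping lemma is "stronger" in that it can prove non-membership
in the larger class of context-free languages.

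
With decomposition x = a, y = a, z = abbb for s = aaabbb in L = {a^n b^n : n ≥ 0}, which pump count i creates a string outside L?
i = 2

xy²z = a · aa · abbb = aaaabbb; aaaabbb has 4 a's and 3 b's; 4 ≠ 3, so it is not in L.
(Other choices also work, e.g. i = 0, 3; only i = 1 is guaranteed to stay in L since xy¹z = s.)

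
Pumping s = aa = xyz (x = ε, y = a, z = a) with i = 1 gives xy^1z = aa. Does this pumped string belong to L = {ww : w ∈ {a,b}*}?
Yes

xy¹z = ε · a · a = aa.
aa splits into halves a · a, which are equal, so it is in L (w = a).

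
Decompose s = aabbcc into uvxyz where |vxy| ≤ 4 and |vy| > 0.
u='a', v='a', x='bb', y='c', z='c'

For s = aabbcc with pumping length p = 4:

One valid decomposition:
- u = 'a'
- v = 'a'
- x = 'bb'
- y = 'c'
- z = 'c'

Verification:
- uvxyz = 'a' + 'a' + 'bb' + 'c' + 'c' = aabbcc ✓
- |vxy| = |'abbc'| = 4 ≤ 4 ✓
- |vy| = |'ac'| = 2 > 0 ✓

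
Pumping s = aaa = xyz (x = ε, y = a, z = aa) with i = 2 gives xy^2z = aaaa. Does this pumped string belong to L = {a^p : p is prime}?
No

xy²z = ε · aa · aa = aaaa.
aaaa has length 4 = 2 × 2, which is not prime, so it is not in L.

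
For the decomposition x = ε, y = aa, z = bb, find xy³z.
aaaaaabb

Given x = '', y = 'aa', z = 'bb' and i = 3:

xy^3z = x + y·y·...·y (3 times) + z
       = '' + 'aa'^3 + 'bb'
       = '' + 'aaaaaa' + 'bb'
       = 'aaaaaabb'

The pumped string is 'aaaaaabb' with length 8.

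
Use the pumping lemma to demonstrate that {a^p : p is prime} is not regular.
Assume for contradiction that L is regular, and let p ≥ 1 be the pumping length given by the pumping lemma.
Choose a prime q with q ≥ p (one exists because there are infinitely many primes) and let s = a^q. Then s ∈ L and |s| = q ≥ p.
By the pumping lemma, s = xyz for some x, y, z with |xy| ≤ p, |y| ≥ 1, and xy^i z ∈ L for every i ≥ 0.
Here y = a^k for some k with 1 ≤ k ≤ p, and xy^i z = a^(q + (i − 1)k) for every i ≥ 0.

Take i = q + 1: |xy^(q+1) z| = q + qk = q(k + 1).
Both factors satisfy q ≥ 2 and k + 1 ≥ 2, so q(k + 1) is composite, and xy^(q+1) z ∉ L.

This contradicts the pumping lemma, which requires xy^i z ∈ L for all i ≥ 0.
Hence L = {a^p : p is prime} is not regular. ∎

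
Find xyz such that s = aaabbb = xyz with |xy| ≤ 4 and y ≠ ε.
x = 'a', y = 'aa', z = 'bbb'

For s = aaabbb and p = 4, one valid decomposition is:
- x = 'a' (length 1)
- y = 'aa' (length 2)
- z = 'bbb' (length 3)

Verification:
- xyz = 'a' + 'aa' + 'bbb' = aaabbb ✓
- |xy| = 3 ≤ 4 ✓
- |y| = 2 > 0 ✓

All pumping lemma constraints are satisfied.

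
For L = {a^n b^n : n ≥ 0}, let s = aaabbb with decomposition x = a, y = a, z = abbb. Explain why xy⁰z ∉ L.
xy⁰z = aabbb ∉ L

Pumping with i = 0 replaces y = a by y⁰ = ε:
- Original: s = xyz = aaabbb; aaabbb = a^3 b^3 has equal counts (3 = 3), so it is in L
- Pumped: xy⁰z = a · ε · abbb = aabbb
- aabbb has 2 a's and 3 b's; 2 ≠ 3, so it is not in L

The pumping lemma would require xy⁰z ∈ L, so this decomposition yields a contradiction.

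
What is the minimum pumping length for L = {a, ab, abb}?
p = 4

For a finite language L, the pumping lemma holds vacuously if p > max|s| for s ∈ L.

The longest string in L = {a, ab, abb} has length 3.
If p = 4, then no string s ∈ L has |s| ≥ p, so the condition is vacuously true.

The minimum pumping length is p = 4.

Why no smaller p works: for any p ≤ 3, the longest string s ∈ L has |s| = 3 ≥ p, so it would
have to be pumpable; but pumping up (i = 2, 3, ...) produces ever longer strings, which cannot all lie in the
finite language L. So the pumping property fails for every p ≤ 3.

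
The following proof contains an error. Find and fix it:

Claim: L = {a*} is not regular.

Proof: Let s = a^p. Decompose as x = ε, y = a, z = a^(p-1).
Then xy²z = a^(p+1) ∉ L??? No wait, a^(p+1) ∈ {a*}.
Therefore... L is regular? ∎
Error: The proof attempts to show a*  is not regular, but a* IS regular!

Correction: a* is a regular language (recognized by a simple DFA with one accepting state and self-loop on 'a'). The pumping lemma can only prove non-regularity, not regularity. For regular languages, pumping always works.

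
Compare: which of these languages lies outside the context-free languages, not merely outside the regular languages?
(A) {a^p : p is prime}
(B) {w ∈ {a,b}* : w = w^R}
(A) {a^p : p is prime}

(A) {a^p : p is prime} requires the CFL pumping lemma.

- {w ∈ {a,b}* : w = w^R} is context-free (but not regular)
  • Can be shown non-regular with the regular pumping lemma
  • After pumping, the string is no longer symmetric

- {a^p : p is prime} is NOT context-free
  • Requires the CFL pumping lemma to prove
  • The CFL pumping lemma also fails because prime gaps are unbounded

The CFL pumping lemma is "stronger" in that it can prove non-membership
in the larger class of context-free languages.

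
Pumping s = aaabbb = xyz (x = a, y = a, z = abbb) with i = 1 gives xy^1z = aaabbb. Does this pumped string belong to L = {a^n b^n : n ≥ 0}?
Yes

xy¹z = a · a · abbb = aaabbb.
aaabbb = a^3 b^3 has equal counts (3 = 3), so it is in L.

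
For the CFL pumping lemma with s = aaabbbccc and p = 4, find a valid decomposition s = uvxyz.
u='aa', v='a', x='bb', y='b', z='ccc'

For s = aaabbbccc with pumping length p = 4:

One valid decomposition:
- u = 'aa'
- v = 'a'
- x = 'bb'
- y = 'b'
- z = 'ccc'

Verification:
- uvxyz = 'aa' + 'a' + 'bb' + 'b' + 'ccc' = aaabbbccc ✓
- |vxy| = |'abbb'| = 4 ≤ 4 ✓
- |vy| = |'ab'| = 2 > 0 ✓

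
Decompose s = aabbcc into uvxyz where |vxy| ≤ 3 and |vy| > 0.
u='aa', v='b', x='b', y='c', z='c'

For s = aabbcc with pumping length p = 3:

One valid decomposition:
- u = 'aa'
- v = 'b'
- x = 'b'
- y = 'c'
- z = 'c'

Verification:
- uvxyz = 'aa' + 'b' + 'b' + 'c' + 'c' = aabbcc ✓
- |vxy| = |'bbc'| = 3 ≤ 3 ✓
- |vy| = |'bc'| = 2 > 0 ✓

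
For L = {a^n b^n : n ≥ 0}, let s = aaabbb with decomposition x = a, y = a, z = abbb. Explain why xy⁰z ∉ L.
xy⁰z = aabbb ∉ L

Pumping with i = 0 replaces y = a by y⁰ = ε:
- Original: s = xyz = aaabbb; aaabbb = a^3 b^3 has equal counts (3 = 3), so it is in L
- Pumped: xy⁰z = a · ε · abbb = aabbb
- aabbb has 2 a's and 3 b's; 2 ≠ 3, so it is not in L

The pumping lemma would require xy⁰z ∈ L, so this decomposition yields a contradiction.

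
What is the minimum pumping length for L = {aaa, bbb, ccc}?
p = 4

For a finite language L, the pumping lemma holds vacuously if p > max|s| for s ∈ L.

The longest string in L = {aaa, bbb, ccc} has length 3.
If p = 4, then no string s ∈ L has |s| ≥ p, so the condition is vacuously true.

The minimum pumping length is p = 4.

Why no smaller p works: for any p ≤ 3, the longest string s ∈ L has |s| = 3 ≥ p, so it would
have to be pumpable; but pumping up (i = 2, 3, ...) produces ever longer strings, which cannot all lie in the
finite language L. So the pumping property fails for every p ≤ 3.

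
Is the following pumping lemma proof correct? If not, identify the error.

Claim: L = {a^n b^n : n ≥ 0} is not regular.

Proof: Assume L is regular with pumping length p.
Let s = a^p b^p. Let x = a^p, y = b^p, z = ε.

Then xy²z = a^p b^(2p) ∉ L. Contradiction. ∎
The proof is INCORRECT.

Error: The decomposition violates |xy| ≤ p.
With x = a^p and y = b^p, we have |xy| = 2p > p.
The pumping lemma requires |xy| ≤ p, so y must be within the first p characters.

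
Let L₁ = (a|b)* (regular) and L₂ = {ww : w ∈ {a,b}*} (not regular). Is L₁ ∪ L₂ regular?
Yes — L₁ ∪ L₂ is regular.

{ww} ⊆ (a|b)*, so L₁ ∪ L₂ = (a|b)*, which is regular.

Note that the bare facts "L₁ regular, L₂ non-regular" do not settle the question by themselves: the closure of regular languages under ∪, ∩, complement and difference applies only when BOTH operands are regular. With a non-regular operand the result can come out regular or non-regular depending on the specific languages, so one has to work out L₁ ∪ L₂ for this particular pair, as above.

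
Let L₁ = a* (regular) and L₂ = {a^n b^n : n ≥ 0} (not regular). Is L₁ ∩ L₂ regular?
Yes — L₁ ∩ L₂ is regular.

A string of a* contains no b's, and the only string of {a^n b^n} with no b's is ε (n = 0). So L₁ ∩ L₂ = {ε}, a finite language, which is regular.

Note that the bare facts "L₁ regular, L₂ non-regular" do not settle the question by themselves: the closure of regular languages under ∪, ∩, complement and difference applies only when BOTH operands are regular. With a non-regular operand the result can come out regular or non-regular depending on the specific languages, so one has to work out L₁ ∩ L₂ for this particular pair, as above.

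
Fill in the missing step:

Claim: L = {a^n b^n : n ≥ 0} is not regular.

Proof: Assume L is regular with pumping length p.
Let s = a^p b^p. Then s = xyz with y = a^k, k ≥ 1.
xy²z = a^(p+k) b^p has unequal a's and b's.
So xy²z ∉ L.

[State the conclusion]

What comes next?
This contradicts the pumping lemma for regular languages,
which guarantees xy^i z ∈ L for all i ≥ 0.

Since our assumption that L is regular leads to a contradiction,
we conclude that L = {a^n b^n : n ≥ 0} is NOT regular. ∎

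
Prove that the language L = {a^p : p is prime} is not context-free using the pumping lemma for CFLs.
Assume for contradiction that L is context-free, and let p ≥ 1 be the pumping length given by the pumping lemma for CFLs.
Choose a prime q with q ≥ p and let s = a^q. Then s ∈ L and |s| = q ≥ p.
By the CFL pumping lemma, s = uvxyz for some u, v, x, y, z with |vxy| ≤ p, |vy| ≥ 1, and uv^i xy^i z ∈ L for every i ≥ 0.
All symbols are a's, so only lengths matter: let k = |vy|, with 1 ≤ k ≤ p. Then |uv^i xy^i z| = q + (i − 1)k.

Take i = q + 1: the length is q + qk = q(k + 1).
Both factors satisfy q ≥ 2 and k + 1 ≥ 2, so q(k + 1) is composite and uv^(q+1) xy^(q+1) z ∉ L.

This contradicts the CFL pumping lemma, which requires uv^i xy^i z ∈ L for all i ≥ 0.
Hence L = {a^p : p is prime} is not context-free. ∎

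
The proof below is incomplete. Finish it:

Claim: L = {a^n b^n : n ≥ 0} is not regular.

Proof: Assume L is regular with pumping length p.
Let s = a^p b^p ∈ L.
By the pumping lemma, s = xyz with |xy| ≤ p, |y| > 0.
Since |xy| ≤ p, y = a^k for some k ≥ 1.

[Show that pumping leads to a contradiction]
Consider xy²z = a^(p+k) b^p.

Since k ≥ 1, we have p + k > p.
So xy²z has more a's than b's: (p+k) a's vs p b's.
This means xy²z ∉ L because a^n b^n requires equal counts.

This contradicts the pumping lemma which states xy²z ∈ L.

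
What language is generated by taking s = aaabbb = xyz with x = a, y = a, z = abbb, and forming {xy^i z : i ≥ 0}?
{xy^i z : i ≥ 0} = {a^(2+i) b^3 : i ≥ 0} = {aabbb, aaabbb, aaaabbb, ...}

With x = a, y = a, z = abbb: Starting with aaabbb and pumping the second 'a', we get strings with 2+i a's followed by 3 b's for i = 0, 1, 2, ...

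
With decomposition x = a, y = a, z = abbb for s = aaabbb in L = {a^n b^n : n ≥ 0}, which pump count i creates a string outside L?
i = 2

xy²z = a · aa · abbb = aaaabbb; aaaabbb has 4 a's and 3 b's; 4 ≠ 3, so it is not in L.
(Other choices also work, e.g. i = 0, 3; only i = 1 is guaranteed to stay in L since xy¹z = s.)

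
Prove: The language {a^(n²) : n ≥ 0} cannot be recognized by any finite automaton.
Assume for contradiction that L is regular, and let p ≥ 1 be the pumping length given by the pumping lemma.
Choose s = a^(p²). Then s ∈ L and |s| = p² ≥ p.
By the pumping lemma, s = xyz for some x, y, z with |xy| ≤ p, |y| ≥ 1, and xy^i z ∈ L for every i ≥ 0.
Here y = a^k for some k with 1 ≤ k ≤ |xy| ≤ p.

Take i = 2: |xy²z| = p² + k.
Now p² < p² + k ≤ p² + p < p² + 2p + 1 = (p + 1)².
So |xy²z| lies strictly between the consecutive squares p² and (p + 1)², hence is not a perfect square, and xy²z ∉ L.

This contradicts the pumping lemma, which requires xy^i z ∈ L for all i ≥ 0.
Hence L = {a^(n²) : n ≥ 0} is not regular. ∎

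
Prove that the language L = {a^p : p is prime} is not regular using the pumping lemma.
Assume for contradiction that L is regular, and let p ≥ 1 be the pumping length given by the pumping lemma.
Choose a prime q with q ≥ p (one exists because there are infinitely many primes) and let s = a^q. Then s ∈ L and |s| = q ≥ p.
By the pumping lemma, s = xyz for some x, y, z with |xy| ≤ p, |y| ≥ 1, and xy^i z ∈ L for every i ≥ 0.
Here y = a^k for some k with 1 ≤ k ≤ p, and xy^i z = a^(q + (i − 1)k) for every i ≥ 0.

Take i = q + 1: |xy^(q+1) z| = q + qk = q(k + 1).
Both factors satisfy q ≥ 2 and k + 1 ≥ 2, so q(k + 1) is composite, and xy^(q+1) z ∉ L.

This contradicts the pumping lemma, which requires xy^i z ∈ L for all i ≥ 0.
Hence L = {a^p : p is prime} is not regular. ∎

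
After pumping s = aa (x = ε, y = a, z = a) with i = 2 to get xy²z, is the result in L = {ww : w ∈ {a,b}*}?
No

xy²z = ε · aa · a = aaa.
aaa has odd length 3, so it cannot be written as ww and is not in L.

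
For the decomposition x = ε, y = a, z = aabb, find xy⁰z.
aabb

Given x = '', y = 'a', z = 'aabb' and i = 0:

xy^0z = x + y·y·...·y (0 times) + z
       = '' + 'a'^0 + 'aabb'
       = '' + '' + 'aabb'
       = 'aabb'

The pumped string is 'aabb' with length 4.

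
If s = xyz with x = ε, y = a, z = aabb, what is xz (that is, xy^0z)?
aabb

Given x = '', y = 'a', z = 'aabb' and i = 0:

xy^0z = x + y·y·...·y (0 times) + z
       = '' + 'a'^0 + 'aabb'
       = '' + '' + 'aabb'
       = 'aabb'

The pumped string is 'aabb' with length 4.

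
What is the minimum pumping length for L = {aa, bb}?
p = 3

For a finite language L, the pumping lemma holds vacuously if p > max|s| for s ∈ L.

The longest string in L = {aa, bb} has length 2.
If p = 3, then no string s ∈ L has |s| ≥ p, so the condition is vacuously true.

The minimum pumping length is p = 3.

Why no smaller p works: for any p ≤ 2, the longest string s ∈ L has |s| = 2 ≥ p, so it would
have to be pumpable; but pumping up (i = 2, 3, ...) produces ever longer strings, which cannot all lie in the
finite language L. So the pumping property fails for every p ≤ 2.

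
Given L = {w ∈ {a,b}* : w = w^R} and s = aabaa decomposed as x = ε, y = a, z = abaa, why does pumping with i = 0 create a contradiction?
xy⁰z = abaa ∉ L

Pumping with i = 0 replaces y = a by y⁰ = ε:
- Original: s = xyz = aabaa; aabaa reversed is aabaa, the same string, so it is a palindrome and is in L
- Pumped: xy⁰z = ε · ε · abaa = abaa
- abaa reversed is aaba ≠ abaa, so it is not a palindrome and is not in L

The pumping lemma would require xy⁰z ∈ L, so this decomposition yields a contradiction.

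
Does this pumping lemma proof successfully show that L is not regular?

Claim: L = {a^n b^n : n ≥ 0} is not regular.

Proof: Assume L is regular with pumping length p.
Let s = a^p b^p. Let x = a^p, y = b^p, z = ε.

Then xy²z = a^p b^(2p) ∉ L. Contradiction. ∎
The proof is INCORRECT.

Error: The decomposition violates |xy| ≤ p.
With x = a^p and y = b^p, we have |xy| = 2p > p.
The pumping lemma requires |xy| ≤ p, so y must be within the first p characters.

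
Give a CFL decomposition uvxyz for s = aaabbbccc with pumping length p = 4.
u='aa', v='a', x='bb', y='b', z='ccc'

For s = aaabbbccc with pumping length p = 4:

One valid decomposition:
- u = 'aa'
- v = 'a'
- x = 'bb'
- y = 'b'
- z = 'ccc'

Verification:
- uvxyz = 'aa' + 'a' + 'bb' + 'b' + 'ccc' = aaabbbccc ✓
- |vxy| = |'abbb'| = 4 ≤ 4 ✓
- |vy| = |'ab'| = 2 > 0 ✓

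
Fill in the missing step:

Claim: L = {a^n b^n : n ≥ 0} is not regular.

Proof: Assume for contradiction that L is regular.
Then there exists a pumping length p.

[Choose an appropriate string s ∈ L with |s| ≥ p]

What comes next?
s = a^p b^p

This string is in L (has equal a's and b's) and has length 2p ≥ p.
Any decomposition xyz with |xy| ≤ p means y consists only of a's,
so pumping will unbalance the counts.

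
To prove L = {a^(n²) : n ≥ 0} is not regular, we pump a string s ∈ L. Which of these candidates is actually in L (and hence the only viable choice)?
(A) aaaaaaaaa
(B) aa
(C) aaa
(A) aaaaaaaaa

The pumping lemma is applied to a string s that lies in L, so first check membership of each option:
- (A) aaaaaaaaa has length 9 = 3², a perfect square, so it is in L ✓
- (B) aa has length 2, strictly between 1² = 1 and 2² = 4, so it is not in L ✗
- (C) aaa has length 3, strictly between 1² = 1 and 2² = 4, so it is not in L ✗

Only (A) aaaaaaaaa is in L, so it is the only candidate that could play the role of s.
(In a complete proof one picks s in terms of the pumping length p so that |s| ≥ p is guaranteed; a fixed string like aaaaaaaaa illustrates the shape of such an s.)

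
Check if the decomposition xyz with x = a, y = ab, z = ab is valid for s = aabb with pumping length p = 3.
Violated: xyz = s

The decomposition x = a, y = ab, z = ab for s = aabb with p = 3
violates the constraint: xyz = s

xyz = 'a' + 'ab' + 'ab' = 'aabab' ≠ 'aabb' = s. The decomposition doesn't reconstruct s.

Pumping lemma constraints:
1. xyz = s (decomposition is valid)
2. |xy| ≤ p
3. |y| > 0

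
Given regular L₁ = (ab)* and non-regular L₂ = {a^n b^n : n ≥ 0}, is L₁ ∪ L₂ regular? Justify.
No — L₁ ∪ L₂ is not regular.

Let U = (ab)* ∪ {a^n b^n}. If U were regular, then U ∩ aa*bb* would be regular (closure under intersection with a regular language). But (ab)* ∩ aa*bb* = {ab} and {a^n b^n} ∩ aa*bb* = {a^n b^n : n ≥ 1}, so U ∩ aa*bb* = {a^n b^n : n ≥ 1}, which is not regular. Hence U is not regular.

Note that the bare facts "L₁ regular, L₂ non-regular" do not settle the question by themselves: the closure of regular languages under ∪, ∩, complement and difference applies only when BOTH operands are regular. With a non-regular operand the result can come out regular or non-regular depending on the specific languages, so one has to work out L₁ ∪ L₂ for this particular pair, as above.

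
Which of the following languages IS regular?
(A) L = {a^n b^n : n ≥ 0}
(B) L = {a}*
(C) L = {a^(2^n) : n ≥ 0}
(B) {a}*

(B) L = {a}* is regular.

This can be recognized by a finite automaton (DFA/NFA).
Regular expressions like {a}* define regular languages.

The other choices are not regular:
- {a^(2^n) : n ≥ 0}: After pumping, length is no longer a power of 2
- {a^n b^n : n ≥ 0}: After pumping, the number of a's and b's become unequal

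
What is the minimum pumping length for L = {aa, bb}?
p = 3

For a finite language L, the pumping lemma holds vacuously if p > max|s| for s ∈ L.

The longest string in L = {aa, bb} has length 2.
If p = 3, then no string s ∈ L has |s| ≥ p, so the condition is vacuously true.

The minimum pumping length is p = 3.

Why no smaller p works: for any p ≤ 2, the longest string s ∈ L has |s| = 2 ≥ p, so it would
have to be pumpable; but pumping up (i = 2, 3, ...) produces ever longer strings, which cannot all lie in the
finite language L. So the pumping property fails for every p ≤ 2.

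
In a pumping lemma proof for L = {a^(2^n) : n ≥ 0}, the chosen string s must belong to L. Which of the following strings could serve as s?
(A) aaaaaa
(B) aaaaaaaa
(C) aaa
(B) aaaaaaaa

The pumping lemma is applied to a string s that lies in L, so first check membership of each option:
- (A) aaaaaa has length 6, strictly between 2^2 = 4 and 2^3 = 8, so it is not in L ✗
- (B) aaaaaaaa has length 8 = 2^3, so it is in L ✓
- (C) aaa has length 3, strictly between 2^1 = 2 and 2^2 = 4, so it is not in L ✗

Only (B) aaaaaaaa is in L, so it is the only candidate that could play the role of s.
(In a complete proof one picks s in terms of the pumping length p so that |s| ≥ p is guaranteed; a fixed string like aaaaaaaa illustrates the shape of such an s.)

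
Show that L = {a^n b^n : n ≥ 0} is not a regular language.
Assume for contradiction that L is regular, and let p ≥ 1 be the pumping length given by the pumping lemma.
Choose s = a^p b^p. Then s ∈ L and |s| = 2p ≥ p.
By the pumping lemma, s = xyz for some x, y, z with |xy| ≤ p, |y| ≥ 1, and xy^i z ∈ L for every i ≥ 0.
Since |xy| ≤ p and the first p symbols of s are all a's, we must have y = a^k for some k with 1 ≤ k ≤ p.

Take i = 2: xy²z = a^(p + k) b^p.
This string has p + k a's but p b's, and p + k > p because k ≥ 1. So xy²z ∉ L.

This contradicts the pumping lemma, which requires xy^i z ∈ L for all i ≥ 0.
Hence L = {a^n b^n : n ≥ 0} is not regular. ∎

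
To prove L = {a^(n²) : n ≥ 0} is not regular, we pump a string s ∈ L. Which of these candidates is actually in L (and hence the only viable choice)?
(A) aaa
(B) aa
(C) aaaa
(C) aaaa

The pumping lemma is applied to a string s that lies in L, so first check membership of each option:
- (A) aaa has length 3, strictly between 1² = 1 and 2² = 4, so it is not in L ✗
- (B) aa has length 2, strictly between 1² = 1 and 2² = 4, so it is not in L ✗
- (C) aaaa has length 4 = 2², a perfect square, so it is in L ✓

Only (C) aaaa is in L, so it is the only candidate that could play the role of s.
(In a complete proof one picks s in terms of the pumping length p so that |s| ≥ p is guaranteed; a fixed string like aaaa illustrates the shape of such an s.)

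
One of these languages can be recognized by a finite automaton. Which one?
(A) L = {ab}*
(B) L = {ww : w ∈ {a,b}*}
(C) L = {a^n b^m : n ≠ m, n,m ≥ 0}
(A) {ab}*

(A) L = {ab}* is regular.

This can be recognized by a finite automaton (DFA/NFA).
Regular expressions like {ab}* define regular languages.

The other choices are not regular:
- {a^n b^m : n ≠ m, n,m ≥ 0}: After pumping a's, we can make n = m
- {ww : w ∈ {a,b}*}: After pumping, the two halves no longer match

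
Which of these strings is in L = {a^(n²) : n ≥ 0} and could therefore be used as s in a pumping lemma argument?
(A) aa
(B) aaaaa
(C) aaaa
(C) aaaa

The pumping lemma is applied to a string s that lies in L, so first check membership of each option:
- (A) aa has length 2, strictly between 1² = 1 and 2² = 4, so it is not in L ✗
- (B) aaaaa has length 5, strictly between 2² = 4 and 3² = 9, so it is not in L ✗
- (C) aaaa has length 4 = 2², a perfect square, so it is in L ✓

Only (C) aaaa is in L, so it is the only candidate that could play the role of s.
(In a complete proof one picks s in terms of the pumping length p so that |s| ≥ p is guaranteed; a fixed string like aaaa illustrates the shape of such an s.)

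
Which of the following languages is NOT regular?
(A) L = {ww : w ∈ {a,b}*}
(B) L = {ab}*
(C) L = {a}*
(A) {ww : w ∈ {a,b}*}

(A) L = {ww : w ∈ {a,b}*} is NOT regular.

The pumping lemma can be used to prove this:
After pumping, the two halves no longer match

The other languages are regular because they can be recognized by finite automata.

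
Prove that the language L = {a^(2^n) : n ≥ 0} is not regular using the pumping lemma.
Assume for contradiction that L is regular, and let p ≥ 1 be the pumping length given by the pumping lemma.
Choose s = a^(2^p). Then s ∈ L and |s| = 2^p ≥ p.
By the pumping lemma, s = xyz for some x, y, z with |xy| ≤ p, |y| ≥ 1, and xy^i z ∈ L for every i ≥ 0.
Here y = a^k for some k with 1 ≤ k ≤ |xy| ≤ p, and p < 2^p.

Take i = 2: |xy²z| = 2^p + k.
Now 2^p < 2^p + k ≤ 2^p + p < 2^p + 2^p = 2^(p+1).
So |xy²z| lies strictly between the consecutive powers of two 2^p and 2^(p+1), hence is not a power of 2, and xy²z ∉ L.

This contradicts the pumping lemma, which requires xy^i z ∈ L for all i ≥ 0.
Hence L = {a^(2^n) : n ≥ 0} is not regular. ∎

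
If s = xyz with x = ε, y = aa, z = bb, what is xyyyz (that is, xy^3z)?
aaaaaabb

Given x = '', y = 'aa', z = 'bb' and i = 3:

xy^3z = x + y·y·...·y (3 times) + z
       = '' + 'aa'^3 + 'bb'
       = '' + 'aaaaaa' + 'bb'
       = 'aaaaaabb'

The pumped string is 'aaaaaabb' with length 8.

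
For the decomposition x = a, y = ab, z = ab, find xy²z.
aababab

Given x = 'a', y = 'ab', z = 'ab' and i = 2:

xy^2z = x + y·y·...·y (2 times) + z
       = 'a' + 'ab'^2 + 'ab'
       = 'a' + 'abab' + 'ab'
       = 'aababab'

The pumped string is 'aababab' with length 7.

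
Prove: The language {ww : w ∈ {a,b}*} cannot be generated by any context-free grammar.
Assume for contradiction that L is context-free, and let p ≥ 1 be the pumping length given by the pumping lemma for CFLs.
Choose s = a^p b^p a^p b^p. Then s ∈ L (take w = a^p b^p) and |s| = 4p ≥ p.
By the CFL pumping lemma, s = uvxyz for some u, v, x, y, z with |vxy| ≤ p, |vy| ≥ 1, and uv^i xy^i z ∈ L for every i ≥ 0.

Write s as four blocks A₁ B₁ A₂ B₂ with A₁ = A₂ = a^p and B₁ = B₂ = b^p. Since |vxy| ≤ p, the window vxy lies inside at most two adjacent blocks. Take i = 0 and let t = uxz, so |t| = 4p − |vy| with 1 ≤ |vy| ≤ p. If |t| is odd, t ∉ L immediately, so assume |vy| is even (hence |vy| ≥ 2) and |t|/2 = 2p − |vy|/2, which satisfies p ≤ |t|/2 ≤ 2p − 1.

Case 1 (vxy inside A₁B₁): t = a^(p−j) b^(p−l) a^p b^p with j + l = |vy|. The second half of t has length < 2p, so it is a suffix of the trailing a^p b^p and ends in b; the first half is a^(p−j) b^(p−l) a^((j+l)/2), which ends in a because (j+l)/2 ≥ 1. The halves differ, so t ∉ L.

Case 2 (vxy inside B₁A₂, straddling the middle): t = a^p b^(p−j) a^(p−l) b^p with j + l = |vy|. If t = ww, then w is a prefix of t of length ≥ p, so w begins with a^p; and w is a suffix of t of length ≥ p, so w ends with b^p. That forces |w| ≥ 2p, contradicting |w| = |t|/2 ≤ 2p − 1. So t ∉ L.

Case 3 (vxy inside A₂B₂): t = a^p b^p a^(p−j) b^(p−l) with j + l = |vy|. The first half of t is a prefix of a^p b^p, so it begins with a; the second half is b^((j+l)/2) a^(p−j) b^(p−l), which begins with b. The halves differ, so t ∉ L.

In every case uv⁰xy⁰z = uxz ∉ L.

This contradicts the CFL pumping lemma, which requires uv^i xy^i z ∈ L for all i ≥ 0.
Hence L = {ww : w ∈ {a,b}*} is not context-free. ∎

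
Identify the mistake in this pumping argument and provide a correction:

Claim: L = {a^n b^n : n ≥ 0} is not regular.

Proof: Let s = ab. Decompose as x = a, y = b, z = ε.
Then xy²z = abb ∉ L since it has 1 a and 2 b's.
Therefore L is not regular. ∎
Error: The string s = ab might be shorter than the pumping length p.

Correction: Choose s = a^p b^p to ensure |s| ≥ p. Also, the decomposition is wrong: with |xy| ≤ p, y cannot include b's when s starts with p a's.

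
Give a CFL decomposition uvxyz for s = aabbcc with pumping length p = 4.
u='a', v='a', x='bb', y='c', z='c'

For s = aabbcc with pumping length p = 4:

One valid decomposition:
- u = 'a'
- v = 'a'
- x = 'bb'
- y = 'c'
- z = 'c'

Verification:
- uvxyz = 'a' + 'a' + 'bb' + 'c' + 'c' = aabbcc ✓
- |vxy| = |'abbc'| = 4 ≤ 4 ✓
- |vy| = |'ac'| = 2 > 0 ✓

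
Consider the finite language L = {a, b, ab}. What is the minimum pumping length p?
p = 3

For a finite language L, the pumping lemma holds vacuously if p > max|s| for s ∈ L.

The longest string in L = {a, b, ab} has length 2.
If p = 3, then no string s ∈ L has |s| ≥ p, so the condition is vacuously true.

The minimum pumping length is p = 3.

Why no smaller p works: for any p ≤ 2, the longest string s ∈ L has |s| = 2 ≥ p, so it would
have to be pumpable; but pumping up (i = 2, 3, ...) produces ever longer strings, which cannot all lie in the
finite language L. So the pumping property fails for every p ≤ 2.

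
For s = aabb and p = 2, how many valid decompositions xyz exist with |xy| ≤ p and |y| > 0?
3

For s = 'aabb' with pumping length p = 2:

Constraints: |xy| ≤ 2, |y| > 0

Valid decompositions (|xy| ≤ p, |y| ≥ 1):
  • x='', y='a', z='abb'
  • x='a', y='a', z='bb'
  • x='', y='aa', z='bb'

Total count: 3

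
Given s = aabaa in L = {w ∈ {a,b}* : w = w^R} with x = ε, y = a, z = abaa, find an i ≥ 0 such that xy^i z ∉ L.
i = 0

xy⁰z = ε · ε · abaa = abaa; abaa reversed is aaba ≠ abaa, so it is not a palindrome and is not in L.
(Other choices also work, e.g. i = 2, 3; only i = 1 is guaranteed to stay in L since xy¹z = s.)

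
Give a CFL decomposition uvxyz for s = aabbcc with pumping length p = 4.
u='a', v='a', x='bb', y='c', z='c'

For s = aabbcc with pumping length p = 4:

One valid decomposition:
- u = 'a'
- v = 'a'
- x = 'bb'
- y = 'c'
- z = 'c'

Verification:
- uvxyz = 'a' + 'a' + 'bb' + 'c' + 'c' = aabbcc ✓
- |vxy| = |'abbc'| = 4 ≤ 4 ✓
- |vy| = |'ac'| = 2 > 0 ✓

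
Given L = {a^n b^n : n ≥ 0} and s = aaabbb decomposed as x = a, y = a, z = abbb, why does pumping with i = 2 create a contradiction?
xy²z = aaaabbb ∉ L

Pumping with i = 2 replaces y = a by y² = aa:
- Original: s = xyz = aaabbb; aaabbb = a^3 b^3 has equal counts (3 = 3), so it is in L
- Pumped: xy²z = a · aa · abbb = aaaabbb
- aaaabbb has 4 a's and 3 b's; 4 ≠ 3, so it is not in L

The pumping lemma would require xy²z ∈ L, so this decomposition yields a contradiction.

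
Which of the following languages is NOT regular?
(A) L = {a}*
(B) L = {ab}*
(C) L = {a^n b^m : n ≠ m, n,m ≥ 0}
(C) {a^n b^m : n ≠ m, n,m ≥ 0}

(C) L = {a^n b^m : n ≠ m, n,m ≥ 0} is NOT regular.

The pumping lemma can be used to prove this:
After pumping a's, we can make n = m

The other languages are regular because they can be recognized by finite automata.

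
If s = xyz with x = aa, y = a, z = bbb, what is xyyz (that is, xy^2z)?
aaaabbb

Given x = 'aa', y = 'a', z = 'bbb' and i = 2:

xy^2z = x + y·y·...·y (2 times) + z
       = 'aa' + 'a'^2 + 'bbb'
       = 'aa' + 'aa' + 'bbb'
       = 'aaaabbb'

The pumped string is 'aaaabbb' with length 7.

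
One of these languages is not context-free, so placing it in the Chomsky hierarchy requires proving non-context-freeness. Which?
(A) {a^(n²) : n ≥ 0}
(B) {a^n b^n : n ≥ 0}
(A) {a^(n²) : n ≥ 0}

(A) {a^(n²) : n ≥ 0} requires the CFL pumping lemma.

- {a^n b^n : n ≥ 0} is context-free (but not regular)
  • Can be shown non-regular with the regular pumping lemma
  • After pumping, the number of a's and b's become unequal

- {a^(n²) : n ≥ 0} is NOT context-free
  • Requires the CFL pumping lemma to prove
  • Gaps between squares grow unboundedly

The CFL pumping lemma is "stronger" in that it can prove non-membership
in the larger class of context-free languages.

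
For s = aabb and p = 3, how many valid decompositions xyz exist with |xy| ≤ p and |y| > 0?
6

For s = 'aabb' with pumping length p = 3:

Constraints: |xy| ≤ 3, |y| > 0

Valid decompositions (|xy| ≤ p, |y| ≥ 1):
  • x='', y='a', z='abb'
  • x='a', y='a', z='bb'
  • x='', y='aa', z='bb'
  • x='aa', y='b', z='b'
  • x='a', y='ab', z='b'
  • x='', y='aab', z='b'

Total count: 6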